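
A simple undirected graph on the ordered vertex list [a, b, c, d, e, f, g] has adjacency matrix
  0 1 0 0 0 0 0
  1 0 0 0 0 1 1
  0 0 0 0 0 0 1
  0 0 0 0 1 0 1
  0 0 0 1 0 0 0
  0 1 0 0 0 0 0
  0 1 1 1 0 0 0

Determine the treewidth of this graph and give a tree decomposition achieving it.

Each bag holds 2 vertices, so the decomposition has width 1, which upper-bounds the treewidth. Since G has at least one edge (e.g. g–c), it is not an edgeless graph, so tw(G) ≥ 1. Hence tw(G) = 1 exactly.

Treewidth 1.
Bags: B1 = {c, g}  B2 = {b, g}  B3 = {a, b}  B4 = {d, g}  B5 = {d, e}  B6 = {b, f}
Tree: B1–B2, B2–B3, B1–B4, B4–B5, B3–B6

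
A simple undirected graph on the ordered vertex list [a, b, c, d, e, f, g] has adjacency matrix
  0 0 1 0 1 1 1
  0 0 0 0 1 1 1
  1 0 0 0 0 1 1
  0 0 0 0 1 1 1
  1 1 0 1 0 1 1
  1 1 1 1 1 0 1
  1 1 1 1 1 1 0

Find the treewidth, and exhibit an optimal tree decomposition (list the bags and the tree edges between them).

Every bag has size at most 4, so the width is 4 − 1 = 3 and tw(G) ≤ 3. Conversely, {d, e, f, g} is a clique of size 4, and the vertices of any clique must share a bag in every tree decomposition; so some bag has ≥ 4 vertices and tw(G) ≥ 3. Therefore the treewidth is 3.

Treewidth 3.
One such decomposition:
Bags: B1 = {a, c, f, g}  B2 = {a, e, f, g}  B3 = {b, e, f, g}  B4 = {d, e, f, g}
Tree: B1–B2, B2–B3, B3–B4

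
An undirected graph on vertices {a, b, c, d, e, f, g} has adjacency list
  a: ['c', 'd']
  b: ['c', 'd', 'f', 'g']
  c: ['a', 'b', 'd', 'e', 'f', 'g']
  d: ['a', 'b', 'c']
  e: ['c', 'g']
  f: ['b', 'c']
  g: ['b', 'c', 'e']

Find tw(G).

A width-2 tree decomposition is:
Bags: B1 = {b, c, g}  B2 = {b, c, d}  B3 = {b, c, f}  B4 = {a, c, d}  B5 = {c, e, g}
Tree: B1–B2, B1–B3, B2–B4, B1–B5
The largest bag has 3 vertices, giving width 2; this decomposition certifies tw(G) ≤ 2. For the lower bound, the 3 vertices {c, e, g} are pairwise adjacent, and any tree decomposition puts a clique entirely inside one bag — forcing width ≥ 2. Therefore the treewidth is 2.

2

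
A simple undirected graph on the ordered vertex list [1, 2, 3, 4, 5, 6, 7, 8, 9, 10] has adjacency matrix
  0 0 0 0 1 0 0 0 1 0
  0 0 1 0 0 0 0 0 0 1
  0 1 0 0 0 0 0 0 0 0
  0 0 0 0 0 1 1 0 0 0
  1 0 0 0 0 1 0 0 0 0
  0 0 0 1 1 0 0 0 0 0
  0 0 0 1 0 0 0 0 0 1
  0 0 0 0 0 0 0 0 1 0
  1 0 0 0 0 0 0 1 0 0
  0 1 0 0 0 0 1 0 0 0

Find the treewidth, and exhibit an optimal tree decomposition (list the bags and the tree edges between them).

Each bag holds 2 vertices, so the decomposition has width 1, which upper-bounds the treewidth. G has an edge, so its treewidth is at least 1. Hence tw(G) = 1 exactly.

Treewidth 1.
One optimal decomposition is:
Bags: B1 = {2, 3}  B2 = {2, 10}  B3 = {7, 10}  B4 = {4, 7}  B5 = {4, 6}  B6 = {5, 6}  B7 = {1, 5}  B8 = {1, 9}  B9 = {8, 9}
Tree: B1–B2, B2–B3, B3–B4, B4–B5, B5–B6, B6–B7, B7–B8, B8–B9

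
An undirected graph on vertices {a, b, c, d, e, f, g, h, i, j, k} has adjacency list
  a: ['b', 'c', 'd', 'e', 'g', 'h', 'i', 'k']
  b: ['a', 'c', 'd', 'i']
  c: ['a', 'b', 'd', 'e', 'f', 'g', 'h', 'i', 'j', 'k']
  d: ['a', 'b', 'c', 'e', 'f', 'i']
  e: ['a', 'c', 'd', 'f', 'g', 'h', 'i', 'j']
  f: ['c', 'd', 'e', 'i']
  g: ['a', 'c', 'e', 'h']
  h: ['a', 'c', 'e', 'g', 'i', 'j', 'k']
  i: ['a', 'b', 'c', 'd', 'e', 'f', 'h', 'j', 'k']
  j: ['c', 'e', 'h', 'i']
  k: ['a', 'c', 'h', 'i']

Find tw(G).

A width-4 tree decomposition is:
Bags: B1 = {a, c, e, h, i}  B2 = {a, c, e, g, h}  B3 = {a, c, d, e, i}  B4 = {a, b, c, d, i}  B5 = {c, d, e, f, i}  B6 = {c, e, h, i, j}  B7 = {a, c, h, i, k}
Tree: B1–B2, B1–B3, B3–B4, B3–B5, B1–B6, B1–B7
Every bag has size at most 5, so the width is 5 − 1 = 4 and tw(G) ≤ 4. On the other hand G contains the 5-clique {a, c, e, g, h}. A clique must lie in a single bag of any decomposition, so no decomposition can have width below 4. The upper and lower bounds meet at 4, so that is the treewidth.

4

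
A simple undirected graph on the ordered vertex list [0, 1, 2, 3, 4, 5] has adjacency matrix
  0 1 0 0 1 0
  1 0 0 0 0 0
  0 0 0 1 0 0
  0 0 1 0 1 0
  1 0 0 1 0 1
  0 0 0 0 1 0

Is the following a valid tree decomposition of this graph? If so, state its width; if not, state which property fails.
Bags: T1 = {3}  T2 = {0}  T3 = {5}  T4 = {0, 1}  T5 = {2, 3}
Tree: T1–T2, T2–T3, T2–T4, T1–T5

No — vertex 4 appears in no bag.

A tree decomposition must satisfy three properties: every vertex lies in some bag; for every edge, both endpoints lie together in some bag; and for every vertex, the bags containing it form a connected subtree. Here vertex 4 appears in no bag, so the decomposition is invalid.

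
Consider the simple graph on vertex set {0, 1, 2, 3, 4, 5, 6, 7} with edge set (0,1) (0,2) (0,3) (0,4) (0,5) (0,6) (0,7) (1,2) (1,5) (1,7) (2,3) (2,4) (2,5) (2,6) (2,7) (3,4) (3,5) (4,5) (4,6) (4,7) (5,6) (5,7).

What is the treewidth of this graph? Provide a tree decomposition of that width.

Treewidth 4.
One optimal decomposition is:
Bags: B1 = {0, 2, 4, 5, 7}  B2 = {0, 2, 4, 5, 6}  B3 = {0, 1, 2, 5, 7}  B4 = {0, 2, 3, 4, 5}
Tree: B1–B2, B1–B3, B2–B4

Every bag has size at most 5, so the width is 5 − 1 = 4 and tw(G) ≤ 4. On the other hand G contains the 5-clique {0, 1, 2, 5, 7}. A clique must lie in a single bag of any decomposition, so no decomposition can have width below 4. Therefore the treewidth is 4.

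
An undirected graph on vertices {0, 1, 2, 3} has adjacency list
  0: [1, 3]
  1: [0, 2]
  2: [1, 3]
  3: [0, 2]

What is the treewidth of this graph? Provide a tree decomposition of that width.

Each bag holds 3 vertices, so the decomposition has width 2, which upper-bounds the treewidth. Since 3–2–1–0–3 is a cycle in G, G is not acyclic. Forests are exactly the graphs of treewidth ≤ 1, so tw(G) ≥ 2. Combining the bounds, tw(G) = 2.

Treewidth 2.
One optimal decomposition is:
Bags: B1 = {1, 2, 3}  B2 = {0, 1, 3}
Tree: B1–B2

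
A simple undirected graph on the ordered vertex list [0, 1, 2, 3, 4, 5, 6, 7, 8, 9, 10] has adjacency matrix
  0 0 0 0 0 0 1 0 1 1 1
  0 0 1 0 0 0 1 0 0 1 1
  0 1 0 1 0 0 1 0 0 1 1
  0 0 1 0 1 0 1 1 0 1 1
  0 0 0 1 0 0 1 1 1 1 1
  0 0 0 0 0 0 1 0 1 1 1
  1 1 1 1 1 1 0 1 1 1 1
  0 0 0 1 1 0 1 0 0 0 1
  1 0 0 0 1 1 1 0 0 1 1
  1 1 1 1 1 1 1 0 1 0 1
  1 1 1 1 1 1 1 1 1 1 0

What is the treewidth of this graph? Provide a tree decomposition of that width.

Every bag has size at most 5, so the width is 5 − 1 = 4 and tw(G) ≤ 4. For the lower bound, the 5 vertices {0, 6, 8, 9, 10} are pairwise adjacent, and any tree decomposition puts a clique entirely inside one bag — forcing width ≥ 4. The upper and lower bounds meet at 4, so that is the treewidth.

Treewidth 4.
One optimal decomposition is:
Bags: B1 = {5, 6, 8, 9, 10}  B2 = {4, 6, 8, 9, 10}  B3 = {0, 6, 8, 9, 10}  B4 = {3, 4, 6, 9, 10}  B5 = {2, 3, 6, 9, 10}  B6 = {1, 2, 6, 9, 10}  B7 = {3, 4, 6, 7, 10}
Tree: B1–B2, B1–B3, B2–B4, B4–B5, B5–B6, B4–B7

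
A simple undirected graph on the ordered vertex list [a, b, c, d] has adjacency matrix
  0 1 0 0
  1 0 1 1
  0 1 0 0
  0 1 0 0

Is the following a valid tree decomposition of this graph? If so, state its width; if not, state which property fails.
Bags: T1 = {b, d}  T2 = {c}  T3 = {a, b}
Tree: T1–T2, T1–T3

No — edge (b,c) lies in no bag.

A tree decomposition must satisfy three properties: every vertex lies in some bag; for every edge, both endpoints lie together in some bag; and for every vertex, the bags containing it form a connected subtree. Here edge (b,c) lies in no bag, so the decomposition is invalid.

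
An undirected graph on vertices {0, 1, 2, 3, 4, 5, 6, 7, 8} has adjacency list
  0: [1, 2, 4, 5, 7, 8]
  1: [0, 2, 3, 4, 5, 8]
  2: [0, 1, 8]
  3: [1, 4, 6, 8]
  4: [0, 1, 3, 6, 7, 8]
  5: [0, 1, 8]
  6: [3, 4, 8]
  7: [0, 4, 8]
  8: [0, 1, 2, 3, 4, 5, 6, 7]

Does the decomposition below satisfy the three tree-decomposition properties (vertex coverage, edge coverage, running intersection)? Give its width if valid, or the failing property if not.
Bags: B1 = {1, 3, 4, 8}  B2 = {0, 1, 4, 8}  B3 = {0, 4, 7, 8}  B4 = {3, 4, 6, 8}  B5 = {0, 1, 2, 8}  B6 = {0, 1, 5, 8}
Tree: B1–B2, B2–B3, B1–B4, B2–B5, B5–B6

Every vertex of G appears in some bag (union = {0, 1, 2, 3, 4, 5, 6, 7, 8}); every edge is covered by a bag; and for each vertex v the set of bags containing v is connected in the bag tree. The decomposition is therefore valid. The largest bag has 4 vertices, so the width is 3.

Yes; width 3.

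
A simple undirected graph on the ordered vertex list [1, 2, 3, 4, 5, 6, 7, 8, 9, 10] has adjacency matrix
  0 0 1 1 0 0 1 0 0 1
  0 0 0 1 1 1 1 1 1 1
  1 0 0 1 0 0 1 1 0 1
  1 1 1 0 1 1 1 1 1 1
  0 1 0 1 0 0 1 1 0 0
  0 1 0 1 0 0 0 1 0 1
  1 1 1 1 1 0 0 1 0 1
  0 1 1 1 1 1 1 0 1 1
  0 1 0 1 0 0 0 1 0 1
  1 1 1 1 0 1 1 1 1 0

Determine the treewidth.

A width-4 tree decomposition is:
Bags: B1 = {2, 4, 5, 7, 8}  B2 = {2, 4, 7, 8, 10}  B3 = {2, 4, 6, 8, 10}  B4 = {3, 4, 7, 8, 10}  B5 = {1, 3, 4, 7, 10}  B6 = {2, 4, 8, 9, 10}
Tree: B1–B2, B2–B3, B2–B4, B4–B5, B3–B6
The largest bag has 5 vertices, giving width 4; this decomposition certifies tw(G) ≤ 4. Conversely, {2, 4, 8, 9, 10} is a clique of size 5, and the vertices of any clique must share a bag in every tree decomposition; so some bag has ≥ 5 vertices and tw(G) ≥ 4. The upper and lower bounds meet at 4, so that is the treewidth.

4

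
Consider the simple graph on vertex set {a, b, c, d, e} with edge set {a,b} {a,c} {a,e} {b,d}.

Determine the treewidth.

1

A width-1 tree decomposition is:
Bags: B1 = {a, b}  B2 = {a, e}  B3 = {b, d}  B4 = {a, c}
Tree: B1–B2, B1–B3, B2–B4
The largest bag has 2 vertices, giving width 1; this decomposition certifies tw(G) ≤ 1. Any graph with an edge has treewidth ≥ 1, and G has the edge a–b. Hence tw(G) = 1 exactly.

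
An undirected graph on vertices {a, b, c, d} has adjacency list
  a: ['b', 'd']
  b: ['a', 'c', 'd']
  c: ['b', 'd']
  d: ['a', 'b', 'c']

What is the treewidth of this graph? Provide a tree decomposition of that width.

Every bag has size at most 3, so the width is 3 − 1 = 2 and tw(G) ≤ 2. For the lower bound, the 3 vertices {b, c, d} are pairwise adjacent, and any tree decomposition puts a clique entirely inside one bag — forcing width ≥ 2. Combining the bounds, tw(G) = 2.

Treewidth 2.
One optimal decomposition is:
Bags: B1 = {b, c, d}  B2 = {a, b, d}
Tree: B1–B2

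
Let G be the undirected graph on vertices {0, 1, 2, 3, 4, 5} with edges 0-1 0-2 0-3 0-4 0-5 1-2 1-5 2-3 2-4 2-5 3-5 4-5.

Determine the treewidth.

3

A width-3 tree decomposition is:
Bags: B1 = {0, 2, 3, 5}  B2 = {0, 2, 4, 5}  B3 = {0, 1, 2, 5}
Tree: B1–B2, B2–B3
The largest bag has 4 vertices, giving width 3; this decomposition certifies tw(G) ≤ 3. Conversely, {0, 1, 2, 5} is a clique of size 4, and the vertices of any clique must share a bag in every tree decomposition; so some bag has ≥ 4 vertices and tw(G) ≥ 3. Combining the bounds, tw(G) = 3.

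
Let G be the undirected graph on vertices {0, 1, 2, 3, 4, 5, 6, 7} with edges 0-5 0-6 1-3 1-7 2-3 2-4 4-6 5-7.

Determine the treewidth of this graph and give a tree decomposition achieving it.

Treewidth 2.
One optimal decomposition is:
Bags: B1 = {2, 4, 6}  B2 = {0, 2, 6}  B3 = {0, 2, 5}  B4 = {2, 5, 7}  B5 = {1, 2, 7}  B6 = {1, 2, 3}
Tree: B1–B2, B2–B3, B3–B4, B4–B5, B5–B6

Each bag holds 3 vertices, so the decomposition has width 2, which upper-bounds the treewidth. The edges 2–4–6–0–5–7–1–3–2 form a cycle, so G is not a tree and its treewidth is at least 2. The upper and lower bounds meet at 2, so that is the treewidth.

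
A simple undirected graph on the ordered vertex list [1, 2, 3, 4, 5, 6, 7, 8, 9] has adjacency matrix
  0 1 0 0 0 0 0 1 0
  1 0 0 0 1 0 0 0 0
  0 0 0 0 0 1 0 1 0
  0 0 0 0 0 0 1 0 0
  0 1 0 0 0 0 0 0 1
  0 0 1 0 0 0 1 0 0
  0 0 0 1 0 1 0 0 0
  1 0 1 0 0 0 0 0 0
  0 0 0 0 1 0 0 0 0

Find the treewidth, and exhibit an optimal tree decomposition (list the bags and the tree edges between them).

Every bag has size at most 2, so the width is 2 − 1 = 1 and tw(G) ≤ 1. G has an edge, so its treewidth is at least 1. Therefore the treewidth is 1.

Treewidth 1.
One such decomposition:
Bags: B1 = {4, 7}  B2 = {6, 7}  B3 = {3, 6}  B4 = {3, 8}  B5 = {1, 8}  B6 = {1, 2}  B7 = {2, 5}  B8 = {5, 9}
Tree: B1–B2, B2–B3, B3–B4, B4–B5, B5–B6, B6–B7, B7–B8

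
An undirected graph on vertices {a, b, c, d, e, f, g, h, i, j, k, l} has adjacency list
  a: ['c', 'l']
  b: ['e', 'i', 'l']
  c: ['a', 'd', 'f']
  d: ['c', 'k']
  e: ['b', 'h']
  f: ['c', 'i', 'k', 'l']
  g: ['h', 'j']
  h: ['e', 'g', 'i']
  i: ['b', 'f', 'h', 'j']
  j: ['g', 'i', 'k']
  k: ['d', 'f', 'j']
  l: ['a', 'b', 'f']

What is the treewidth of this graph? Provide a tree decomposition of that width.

Every bag has size at most 4, so the width is 4 − 1 = 3 and tw(G) ≤ 3. For the lower bound: the 4 vertex sets {e,g,h}, {b}, {i}, {f,j,k,l} are disjoint, each induces a connected subgraph, and every pair is joined by at least one edge of G. Contracting each set to a single vertex therefore yields K_{4} as a minor, and since treewidth is minor-monotone, tw(G) ≥ tw(K_{4}) = 3. Therefore the treewidth is 3.

Treewidth 3.
One optimal decomposition is:
Bags: B1 = {b, e, g, h}  B2 = {b, g, h, i}  B3 = {b, g, i, j}  B4 = {b, i, j, l}  B5 = {f, i, j, l}  B6 = {f, j, k, l}  B7 = {a, f, k, l}  B8 = {a, c, f, k}  B9 = {a, c, d, k}
Tree: B1–B2, B2–B3, B3–B4, B4–B5, B5–B6, B6–B7, B7–B8, B8–B9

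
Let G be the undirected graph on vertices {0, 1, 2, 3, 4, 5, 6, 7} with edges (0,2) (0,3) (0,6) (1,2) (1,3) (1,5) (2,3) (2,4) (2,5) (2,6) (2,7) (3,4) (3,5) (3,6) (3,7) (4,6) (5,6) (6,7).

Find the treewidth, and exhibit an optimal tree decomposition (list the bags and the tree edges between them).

Treewidth 3.
One optimal decomposition is:
Bags: B1 = {2, 3, 5, 6}  B2 = {0, 2, 3, 6}  B3 = {2, 3, 6, 7}  B4 = {2, 3, 4, 6}  B5 = {1, 2, 3, 5}
Tree: B1–B2, B1–B3, B3–B4, B1–B5

Each bag holds 4 vertices, so the decomposition has width 3, which upper-bounds the treewidth. Conversely, {1, 2, 3, 5} is a clique of size 4, and the vertices of any clique must share a bag in every tree decomposition; so some bag has ≥ 4 vertices and tw(G) ≥ 3. Hence tw(G) = 3 exactly.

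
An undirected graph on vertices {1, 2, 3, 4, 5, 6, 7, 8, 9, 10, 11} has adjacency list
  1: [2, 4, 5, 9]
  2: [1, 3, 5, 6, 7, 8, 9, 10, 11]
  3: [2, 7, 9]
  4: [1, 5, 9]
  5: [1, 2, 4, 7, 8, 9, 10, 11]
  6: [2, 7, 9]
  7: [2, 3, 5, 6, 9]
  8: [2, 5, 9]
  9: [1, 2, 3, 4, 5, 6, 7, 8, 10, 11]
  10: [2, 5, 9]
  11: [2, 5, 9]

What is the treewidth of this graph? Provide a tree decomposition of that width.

Each bag holds 4 vertices, so the decomposition has width 3, which upper-bounds the treewidth. On the other hand G contains the 4-clique {2, 3, 7, 9}. A clique must lie in a single bag of any decomposition, so no decomposition can have width below 3. The upper and lower bounds meet at 3, so that is the treewidth.

Treewidth 3.
Bags: B1 = {2, 5, 7, 9}  B2 = {1, 2, 5, 9}  B3 = {2, 5, 8, 9}  B4 = {1, 4, 5, 9}  B5 = {2, 5, 9, 11}  B6 = {2, 6, 7, 9}  B7 = {2, 5, 9, 10}  B8 = {2, 3, 7, 9}
Tree: B1–B2, B1–B3, B2–B4, B2–B5, B1–B6, B2–B7, B6–B8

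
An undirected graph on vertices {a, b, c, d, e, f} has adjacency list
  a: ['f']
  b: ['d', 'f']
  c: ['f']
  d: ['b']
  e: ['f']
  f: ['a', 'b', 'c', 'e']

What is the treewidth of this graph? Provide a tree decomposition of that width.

Treewidth 1.
One optimal decomposition is:
Bags: B1 = {e, f}  B2 = {a, f}  B3 = {b, f}  B4 = {c, f}  B5 = {b, d}
Tree: B1–B2, B1–B3, B1–B4, B3–B5

Each bag holds 2 vertices, so the decomposition has width 1, which upper-bounds the treewidth. G has an edge, so its treewidth is at least 1. The upper and lower bounds meet at 1, so that is the treewidth.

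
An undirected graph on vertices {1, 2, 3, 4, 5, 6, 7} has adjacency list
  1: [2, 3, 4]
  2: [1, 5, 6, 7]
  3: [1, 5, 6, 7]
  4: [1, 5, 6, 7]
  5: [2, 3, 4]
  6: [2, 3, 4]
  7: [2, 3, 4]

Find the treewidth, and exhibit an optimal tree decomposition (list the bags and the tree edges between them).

Each bag holds 4 vertices, so the decomposition has width 3, which upper-bounds the treewidth. For the lower bound: the 4 vertex sets {4,5}, {1,3}, {2}, {7} are disjoint, each induces a connected subgraph, and every pair is joined by at least one edge of G. Contracting each set to a single vertex therefore yields K_{4} as a minor, and since treewidth is minor-monotone, tw(G) ≥ tw(K_{4}) = 3. The upper and lower bounds meet at 3, so that is the treewidth.

Treewidth 3.
One optimal decomposition is:
Bags: B1 = {2, 3, 4, 5}  B2 = {1, 2, 3, 4}  B3 = {2, 3, 4, 7}  B4 = {2, 3, 4, 6}
Tree: B1–B2, B2–B3, B3–B4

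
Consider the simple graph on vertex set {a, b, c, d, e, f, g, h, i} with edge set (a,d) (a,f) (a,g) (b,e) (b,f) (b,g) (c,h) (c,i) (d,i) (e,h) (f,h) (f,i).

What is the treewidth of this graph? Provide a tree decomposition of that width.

The largest bag has 4 vertices, giving width 3; this decomposition certifies tw(G) ≤ 3. For the lower bound: the 4 vertex sets {c,e,h}, {b}, {f}, {a,d,g,i} are disjoint, each induces a connected subgraph, and every pair is joined by at least one edge of G. Contracting each set to a single vertex therefore yields K_{4} as a minor, and since treewidth is minor-monotone, tw(G) ≥ tw(K_{4}) = 3. The upper and lower bounds meet at 3, so that is the treewidth.

Treewidth 3.
One such decomposition:
Bags: B1 = {b, c, e, h}  B2 = {b, c, f, h}  B3 = {b, c, f, i}  B4 = {b, f, g, i}  B5 = {a, f, g, i}  B6 = {a, d, g, i}
Tree: B1–B2, B2–B3, B3–B4, B4–B5, B5–B6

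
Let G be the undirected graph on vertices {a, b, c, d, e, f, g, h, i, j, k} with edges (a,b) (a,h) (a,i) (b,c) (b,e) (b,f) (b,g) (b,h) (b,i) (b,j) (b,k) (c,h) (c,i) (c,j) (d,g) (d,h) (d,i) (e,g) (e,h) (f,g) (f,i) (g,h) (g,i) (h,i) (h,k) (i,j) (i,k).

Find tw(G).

3

A width-3 tree decomposition is:
Bags: B1 = {b, h, i, k}  B2 = {b, g, h, i}  B3 = {b, c, h, i}  B4 = {b, f, g, i}  B5 = {b, c, i, j}  B6 = {a, b, h, i}  B7 = {b, e, g, h}  B8 = {d, g, h, i}
Tree: B1–B2, B2–B3, B2–B4, B3–B5, B1–B6, B2–B7, B2–B8
Every bag has size at most 4, so the width is 4 − 1 = 3 and tw(G) ≤ 3. On the other hand G contains the 4-clique {d, g, h, i}. A clique must lie in a single bag of any decomposition, so no decomposition can have width below 3. Combining the bounds, tw(G) = 3.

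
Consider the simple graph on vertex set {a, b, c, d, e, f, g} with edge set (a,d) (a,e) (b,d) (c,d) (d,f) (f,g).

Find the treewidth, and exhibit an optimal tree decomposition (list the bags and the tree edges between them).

The largest bag has 2 vertices, giving width 1; this decomposition certifies tw(G) ≤ 1. Any graph with an edge has treewidth ≥ 1, and G has the edge c–d. Hence tw(G) = 1 exactly.

Treewidth 1.
Bags: B1 = {c, d}  B2 = {a, d}  B3 = {a, e}  B4 = {d, f}  B5 = {b, d}  B6 = {f, g}
Tree: B1–B2, B2–B3, B2–B4, B1–B5, B4–B6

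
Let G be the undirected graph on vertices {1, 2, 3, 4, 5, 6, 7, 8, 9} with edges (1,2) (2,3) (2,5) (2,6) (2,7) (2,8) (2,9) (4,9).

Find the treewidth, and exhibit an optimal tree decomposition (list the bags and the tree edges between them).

Each bag holds 2 vertices, so the decomposition has width 1, which upper-bounds the treewidth. G has an edge, so its treewidth is at least 1. Therefore the treewidth is 1.

Treewidth 1.
One optimal decomposition is:
Bags: B1 = {2, 9}  B2 = {2, 6}  B3 = {1, 2}  B4 = {2, 3}  B5 = {4, 9}  B6 = {2, 8}  B7 = {2, 7}  B8 = {2, 5}
Tree: B1–B2, B1–B3, B2–B4, B1–B5, B3–B6, B4–B7, B7–B8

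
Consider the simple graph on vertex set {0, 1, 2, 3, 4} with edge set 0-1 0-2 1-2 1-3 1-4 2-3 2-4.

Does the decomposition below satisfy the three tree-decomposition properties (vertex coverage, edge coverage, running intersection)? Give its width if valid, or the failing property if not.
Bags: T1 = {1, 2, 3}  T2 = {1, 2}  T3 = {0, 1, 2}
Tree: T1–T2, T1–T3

A tree decomposition must satisfy three properties: every vertex lies in some bag; for every edge, both endpoints lie together in some bag; and for every vertex, the bags containing it form a connected subtree. Here vertex 4 appears in no bag, so the decomposition is invalid.

No — vertex 4 appears in no bag.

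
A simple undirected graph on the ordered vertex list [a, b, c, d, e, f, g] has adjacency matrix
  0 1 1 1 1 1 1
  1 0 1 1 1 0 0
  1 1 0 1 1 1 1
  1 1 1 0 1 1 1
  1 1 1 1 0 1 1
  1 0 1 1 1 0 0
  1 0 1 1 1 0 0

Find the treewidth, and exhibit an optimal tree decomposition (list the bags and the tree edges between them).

Each bag holds 5 vertices, so the decomposition has width 4, which upper-bounds the treewidth. For the lower bound, the 5 vertices {a, c, d, e, g} are pairwise adjacent, and any tree decomposition puts a clique entirely inside one bag — forcing width ≥ 4. Therefore the treewidth is 4.

Treewidth 4.
Bags: B1 = {a, b, c, d, e}  B2 = {a, c, d, e, f}  B3 = {a, c, d, e, g}
Tree: B1–B2, B1–B3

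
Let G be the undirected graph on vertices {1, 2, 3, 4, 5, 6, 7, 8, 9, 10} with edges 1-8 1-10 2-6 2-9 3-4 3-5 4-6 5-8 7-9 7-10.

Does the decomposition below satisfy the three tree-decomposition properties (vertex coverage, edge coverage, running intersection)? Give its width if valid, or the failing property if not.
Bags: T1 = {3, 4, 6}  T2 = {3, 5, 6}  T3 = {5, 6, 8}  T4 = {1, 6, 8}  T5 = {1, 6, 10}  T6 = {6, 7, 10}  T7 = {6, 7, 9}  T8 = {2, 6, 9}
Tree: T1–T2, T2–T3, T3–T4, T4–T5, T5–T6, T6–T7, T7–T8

Vertex coverage: the bags together contain {1, 2, 3, 4, 5, 6, 7, 8, 9, 10}, the full vertex set. Edge coverage: each edge of G has both endpoints in at least one bag. Running intersection: for every vertex, the bags containing it form a connected subtree. All three properties hold, so this is a valid tree decomposition of width max|bag| − 1 = 2, and hence tw(G) ≤ 2.

Yes; width 2.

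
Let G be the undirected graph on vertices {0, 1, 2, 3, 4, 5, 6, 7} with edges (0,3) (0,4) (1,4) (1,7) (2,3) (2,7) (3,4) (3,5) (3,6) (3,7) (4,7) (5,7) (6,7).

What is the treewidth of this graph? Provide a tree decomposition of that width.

The largest bag has 3 vertices, giving width 2; this decomposition certifies tw(G) ≤ 2. On the other hand G contains the 3-clique {1, 4, 7}. A clique must lie in a single bag of any decomposition, so no decomposition can have width below 2. Hence tw(G) = 2 exactly.

Treewidth 2.
One such decomposition:
Bags: B1 = {3, 4, 7}  B2 = {2, 3, 7}  B3 = {3, 6, 7}  B4 = {1, 4, 7}  B5 = {3, 5, 7}  B6 = {0, 3, 4}
Tree: B1–B2, B2–B3, B1–B4, B2–B5, B1–B6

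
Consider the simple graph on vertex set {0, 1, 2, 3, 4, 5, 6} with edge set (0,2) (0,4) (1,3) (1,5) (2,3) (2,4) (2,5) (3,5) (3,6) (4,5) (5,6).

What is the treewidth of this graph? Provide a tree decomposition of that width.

Every bag has size at most 3, so the width is 3 − 1 = 2 and tw(G) ≤ 2. On the other hand G contains the 3-clique {0, 2, 4}. A clique must lie in a single bag of any decomposition, so no decomposition can have width below 2. Therefore the treewidth is 2.

Treewidth 2.
Bags: B1 = {2, 3, 5}  B2 = {2, 4, 5}  B3 = {0, 2, 4}  B4 = {1, 3, 5}  B5 = {3, 5, 6}
Tree: B1–B2, B2–B3, B1–B4, B1–B5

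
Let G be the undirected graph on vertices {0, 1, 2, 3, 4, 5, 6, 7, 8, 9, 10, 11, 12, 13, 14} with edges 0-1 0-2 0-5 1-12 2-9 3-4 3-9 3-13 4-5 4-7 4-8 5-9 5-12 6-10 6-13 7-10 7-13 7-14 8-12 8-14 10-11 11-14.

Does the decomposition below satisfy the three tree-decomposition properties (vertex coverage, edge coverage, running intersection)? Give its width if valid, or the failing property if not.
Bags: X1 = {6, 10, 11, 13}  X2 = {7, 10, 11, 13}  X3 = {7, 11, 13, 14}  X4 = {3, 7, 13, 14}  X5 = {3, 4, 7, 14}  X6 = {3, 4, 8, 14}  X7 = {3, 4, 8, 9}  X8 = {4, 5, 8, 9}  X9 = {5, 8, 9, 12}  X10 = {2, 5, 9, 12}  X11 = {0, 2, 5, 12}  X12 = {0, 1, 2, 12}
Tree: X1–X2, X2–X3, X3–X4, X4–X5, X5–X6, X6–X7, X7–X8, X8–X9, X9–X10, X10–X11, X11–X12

Yes; width 3.

Checking the three conditions: (i) the bags cover all of {0, 1, 2, 3, 4, 5, 6, 7, 8, 9, 10, 11, 12, 13, 14}; (ii) for each edge, some bag contains both endpoints; (iii) the bags containing any fixed vertex form a subtree. All hold, so the decomposition is valid with width 4 − 1 = 3.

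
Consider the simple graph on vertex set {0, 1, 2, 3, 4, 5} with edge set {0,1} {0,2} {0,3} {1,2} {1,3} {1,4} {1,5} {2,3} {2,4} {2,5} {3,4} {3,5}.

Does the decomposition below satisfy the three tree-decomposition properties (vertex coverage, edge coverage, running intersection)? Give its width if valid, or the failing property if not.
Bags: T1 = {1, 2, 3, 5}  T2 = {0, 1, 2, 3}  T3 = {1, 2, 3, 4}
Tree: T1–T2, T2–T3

Vertex coverage: the bags together contain {0, 1, 2, 3, 4, 5}, the full vertex set. Edge coverage: each edge of G has both endpoints in at least one bag. Running intersection: for every vertex, the bags containing it form a connected subtree. All three properties hold, so this is a valid tree decomposition of width max|bag| − 1 = 3, and hence tw(G) ≤ 3.

Yes; width 3.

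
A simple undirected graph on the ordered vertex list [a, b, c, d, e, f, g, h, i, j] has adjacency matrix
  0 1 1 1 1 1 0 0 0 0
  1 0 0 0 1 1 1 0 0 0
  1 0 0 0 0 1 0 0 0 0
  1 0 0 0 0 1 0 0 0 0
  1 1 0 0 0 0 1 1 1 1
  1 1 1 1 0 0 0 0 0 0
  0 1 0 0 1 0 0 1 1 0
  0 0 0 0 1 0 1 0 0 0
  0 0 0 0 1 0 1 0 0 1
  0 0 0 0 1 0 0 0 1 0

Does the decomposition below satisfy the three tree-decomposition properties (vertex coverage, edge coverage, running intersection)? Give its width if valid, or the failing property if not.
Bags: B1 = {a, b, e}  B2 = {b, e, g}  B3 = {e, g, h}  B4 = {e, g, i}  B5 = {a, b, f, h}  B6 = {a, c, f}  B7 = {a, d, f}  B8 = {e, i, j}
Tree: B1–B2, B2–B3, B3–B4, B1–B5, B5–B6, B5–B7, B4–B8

A tree decomposition must satisfy three properties: every vertex lies in some bag; for every edge, both endpoints lie together in some bag; and for every vertex, the bags containing it form a connected subtree. Here bags containing vertex h are not connected in the tree, so the decomposition is invalid.

No — bags containing vertex h are not connected in the tree.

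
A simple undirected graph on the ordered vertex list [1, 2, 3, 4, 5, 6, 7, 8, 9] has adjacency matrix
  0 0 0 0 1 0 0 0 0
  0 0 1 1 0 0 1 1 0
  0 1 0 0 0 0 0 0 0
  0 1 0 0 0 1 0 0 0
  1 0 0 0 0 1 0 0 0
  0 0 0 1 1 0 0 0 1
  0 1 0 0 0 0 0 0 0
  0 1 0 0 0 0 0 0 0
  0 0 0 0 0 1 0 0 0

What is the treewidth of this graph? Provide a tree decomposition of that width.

Treewidth 1.
One such decomposition:
Bags: B1 = {2, 7}  B2 = {2, 4}  B3 = {4, 6}  B4 = {2, 8}  B5 = {6, 9}  B6 = {5, 6}  B7 = {1, 5}  B8 = {2, 3}
Tree: B1–B2, B2–B3, B2–B4, B3–B5, B5–B6, B6–B7, B4–B8

Every bag has size at most 2, so the width is 2 − 1 = 1 and tw(G) ≤ 1. Since G has at least one edge (e.g. 7–2), it is not an edgeless graph, so tw(G) ≥ 1. The upper and lower bounds meet at 1, so that is the treewidth.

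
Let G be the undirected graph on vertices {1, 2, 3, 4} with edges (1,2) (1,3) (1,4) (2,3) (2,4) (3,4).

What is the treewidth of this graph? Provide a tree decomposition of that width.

A single bag containing all 4 vertices is trivially a valid decomposition of width 3. For the lower bound, the 4 vertices {1, 2, 3, 4} are pairwise adjacent, and any tree decomposition puts a clique entirely inside one bag — forcing width ≥ 3. Therefore the treewidth is 3.

Treewidth 3.
Bags: B1 = {1, 2, 3, 4}
Tree: (single bag)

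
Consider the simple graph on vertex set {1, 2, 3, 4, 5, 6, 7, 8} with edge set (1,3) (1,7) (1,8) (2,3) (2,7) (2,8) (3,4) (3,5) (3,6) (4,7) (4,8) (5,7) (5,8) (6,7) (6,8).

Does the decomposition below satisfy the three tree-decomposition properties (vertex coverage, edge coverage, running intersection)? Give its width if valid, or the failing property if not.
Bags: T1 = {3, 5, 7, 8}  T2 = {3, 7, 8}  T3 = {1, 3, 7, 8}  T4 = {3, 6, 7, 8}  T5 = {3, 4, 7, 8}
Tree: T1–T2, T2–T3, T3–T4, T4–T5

A tree decomposition must satisfy three properties: every vertex lies in some bag; for every edge, both endpoints lie together in some bag; and for every vertex, the bags containing it form a connected subtree. Here vertex 2 appears in no bag, so the decomposition is invalid.

No — vertex 2 appears in no bag.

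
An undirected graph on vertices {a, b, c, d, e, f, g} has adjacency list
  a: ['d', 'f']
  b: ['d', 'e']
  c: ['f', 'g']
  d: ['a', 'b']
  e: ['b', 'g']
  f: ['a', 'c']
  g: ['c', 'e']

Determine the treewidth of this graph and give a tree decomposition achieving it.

The largest bag has 3 vertices, giving width 2; this decomposition certifies tw(G) ≤ 2. The edges f–c–g–e–b–d–a–f form a cycle, so G is not a tree and its treewidth is at least 2. Combining the bounds, tw(G) = 2.

Treewidth 2.
Bags: B1 = {c, f, g}  B2 = {e, f, g}  B3 = {b, e, f}  B4 = {b, d, f}  B5 = {a, d, f}
Tree: B1–B2, B2–B3, B3–B4, B4–B5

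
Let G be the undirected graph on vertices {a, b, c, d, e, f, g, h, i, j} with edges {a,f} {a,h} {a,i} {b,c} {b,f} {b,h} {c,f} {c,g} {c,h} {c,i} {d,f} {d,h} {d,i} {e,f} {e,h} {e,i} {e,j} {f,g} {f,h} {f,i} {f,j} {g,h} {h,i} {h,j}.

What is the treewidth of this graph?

A width-3 tree decomposition is:
Bags: B1 = {c, f, h, i}  B2 = {d, f, h, i}  B3 = {a, f, h, i}  B4 = {e, f, h, i}  B5 = {b, c, f, h}  B6 = {e, f, h, j}  B7 = {c, f, g, h}
Tree: B1–B2, B2–B3, B2–B4, B1–B5, B4–B6, B1–B7
Every bag has size at most 4, so the width is 4 − 1 = 3 and tw(G) ≤ 3. Conversely, {c, f, g, h} is a clique of size 4, and the vertices of any clique must share a bag in every tree decomposition; so some bag has ≥ 4 vertices and tw(G) ≥ 3. Combining the bounds, tw(G) = 3.

3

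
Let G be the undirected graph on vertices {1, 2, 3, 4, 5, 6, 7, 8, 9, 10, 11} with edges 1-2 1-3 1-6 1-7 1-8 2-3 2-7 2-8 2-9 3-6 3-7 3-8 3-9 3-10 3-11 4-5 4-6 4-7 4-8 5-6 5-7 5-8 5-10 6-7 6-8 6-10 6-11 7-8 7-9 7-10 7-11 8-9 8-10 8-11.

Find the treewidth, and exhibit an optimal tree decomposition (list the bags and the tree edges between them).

Every bag has size at most 5, so the width is 5 − 1 = 4 and tw(G) ≤ 4. On the other hand G contains the 5-clique {2, 3, 7, 8, 9}. A clique must lie in a single bag of any decomposition, so no decomposition can have width below 4. Therefore the treewidth is 4.

Treewidth 4.
One optimal decomposition is:
Bags: B1 = {3, 6, 7, 8, 10}  B2 = {5, 6, 7, 8, 10}  B3 = {4, 5, 6, 7, 8}  B4 = {1, 3, 6, 7, 8}  B5 = {3, 6, 7, 8, 11}  B6 = {1, 2, 3, 7, 8}  B7 = {2, 3, 7, 8, 9}
Tree: B1–B2, B2–B3, B1–B4, B4–B5, B4–B6, B6–B7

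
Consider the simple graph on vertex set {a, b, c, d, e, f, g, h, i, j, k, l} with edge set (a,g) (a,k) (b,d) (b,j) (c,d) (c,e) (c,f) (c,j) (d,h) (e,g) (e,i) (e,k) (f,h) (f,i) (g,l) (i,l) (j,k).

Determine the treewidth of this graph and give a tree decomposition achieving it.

Each bag holds 4 vertices, so the decomposition has width 3, which upper-bounds the treewidth. For the lower bound: the 4 vertex sets {b,d,h}, {f}, {c}, {e,i,j,k} are disjoint, each induces a connected subgraph, and every pair is joined by at least one edge of G. Contracting each set to a single vertex therefore yields K_{4} as a minor, and since treewidth is minor-monotone, tw(G) ≥ tw(K_{4}) = 3. Combining the bounds, tw(G) = 3.

Treewidth 3.
One such decomposition:
Bags: B1 = {b, d, f, h}  B2 = {b, c, d, f}  B3 = {b, c, f, j}  B4 = {c, f, i, j}  B5 = {c, e, i, j}  B6 = {e, i, j, k}  B7 = {e, i, k, l}  B8 = {e, g, k, l}  B9 = {a, g, k, l}
Tree: B1–B2, B2–B3, B3–B4, B4–B5, B5–B6, B6–B7, B7–B8, B8–B9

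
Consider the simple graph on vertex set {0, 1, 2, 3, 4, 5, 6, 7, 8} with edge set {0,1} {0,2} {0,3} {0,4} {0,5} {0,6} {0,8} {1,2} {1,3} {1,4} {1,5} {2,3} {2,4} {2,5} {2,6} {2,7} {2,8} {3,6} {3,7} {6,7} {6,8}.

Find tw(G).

A width-3 tree decomposition is:
Bags: B1 = {0, 1, 2, 3}  B2 = {0, 1, 2, 4}  B3 = {0, 2, 3, 6}  B4 = {0, 2, 6, 8}  B5 = {2, 3, 6, 7}  B6 = {0, 1, 2, 5}
Tree: B1–B2, B1–B3, B3–B4, B3–B5, B1–B6
Every bag has size at most 4, so the width is 4 − 1 = 3 and tw(G) ≤ 3. For the lower bound, the 4 vertices {0, 2, 6, 8} are pairwise adjacent, and any tree decomposition puts a clique entirely inside one bag — forcing width ≥ 3. The upper and lower bounds meet at 3, so that is the treewidth.

3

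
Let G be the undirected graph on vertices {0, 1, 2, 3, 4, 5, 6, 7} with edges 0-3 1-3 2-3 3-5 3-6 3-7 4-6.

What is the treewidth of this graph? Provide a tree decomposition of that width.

Each bag holds 2 vertices, so the decomposition has width 1, which upper-bounds the treewidth. Since G has at least one edge (e.g. 3–1), it is not an edgeless graph, so tw(G) ≥ 1. The upper and lower bounds meet at 1, so that is the treewidth.

Treewidth 1.
One optimal decomposition is:
Bags: B1 = {1, 3}  B2 = {3, 5}  B3 = {3, 6}  B4 = {3, 7}  B5 = {4, 6}  B6 = {0, 3}  B7 = {2, 3}
Tree: B1–B2, B2–B3, B2–B4, B3–B5, B2–B6, B1–B7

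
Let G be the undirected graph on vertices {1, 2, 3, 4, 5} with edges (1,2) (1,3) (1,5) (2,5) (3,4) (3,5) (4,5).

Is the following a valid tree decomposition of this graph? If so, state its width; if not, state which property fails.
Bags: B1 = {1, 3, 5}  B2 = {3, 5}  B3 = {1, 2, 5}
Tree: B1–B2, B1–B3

No — vertex 4 appears in no bag.

A tree decomposition must satisfy three properties: every vertex lies in some bag; for every edge, both endpoints lie together in some bag; and for every vertex, the bags containing it form a connected subtree. Here vertex 4 appears in no bag, so the decomposition is invalid.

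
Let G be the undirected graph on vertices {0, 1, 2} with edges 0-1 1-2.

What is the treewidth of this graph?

1

A width-1 tree decomposition is:
Bags: B1 = {0, 1}  B2 = {1, 2}
Tree: B1–B2
The largest bag has 2 vertices, giving width 1; this decomposition certifies tw(G) ≤ 1. Any graph with an edge has treewidth ≥ 1, and G has the edge 1–0. Therefore the treewidth is 1.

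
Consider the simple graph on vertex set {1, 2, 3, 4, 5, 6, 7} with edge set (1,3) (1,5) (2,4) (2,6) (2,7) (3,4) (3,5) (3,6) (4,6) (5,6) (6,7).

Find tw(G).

2

A width-2 tree decomposition is:
Bags: B1 = {2, 4, 6}  B2 = {3, 4, 6}  B3 = {3, 5, 6}  B4 = {1, 3, 5}  B5 = {2, 6, 7}
Tree: B1–B2, B2–B3, B3–B4, B1–B5
Each bag holds 3 vertices, so the decomposition has width 2, which upper-bounds the treewidth. On the other hand G contains the 3-clique {1, 3, 5}. A clique must lie in a single bag of any decomposition, so no decomposition can have width below 2. Hence tw(G) = 2 exactly.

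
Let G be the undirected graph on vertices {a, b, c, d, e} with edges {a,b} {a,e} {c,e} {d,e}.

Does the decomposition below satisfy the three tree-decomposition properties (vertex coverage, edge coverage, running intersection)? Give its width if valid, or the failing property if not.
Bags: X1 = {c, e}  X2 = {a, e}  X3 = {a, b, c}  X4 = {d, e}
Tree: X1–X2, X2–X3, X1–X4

A tree decomposition must satisfy three properties: every vertex lies in some bag; for every edge, both endpoints lie together in some bag; and for every vertex, the bags containing it form a connected subtree. Here bags containing vertex c are not connected in the tree, so the decomposition is invalid.

No — bags containing vertex c are not connected in the tree.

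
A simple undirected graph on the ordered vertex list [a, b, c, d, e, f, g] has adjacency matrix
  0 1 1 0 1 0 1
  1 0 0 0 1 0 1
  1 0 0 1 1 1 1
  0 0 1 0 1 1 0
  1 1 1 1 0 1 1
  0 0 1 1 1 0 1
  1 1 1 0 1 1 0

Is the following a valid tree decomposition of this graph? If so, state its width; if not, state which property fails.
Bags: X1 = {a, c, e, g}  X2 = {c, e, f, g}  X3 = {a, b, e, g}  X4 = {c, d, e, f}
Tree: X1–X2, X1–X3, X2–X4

Vertex coverage: the bags together contain {a, b, c, d, e, f, g}, the full vertex set. Edge coverage: each edge of G has both endpoints in at least one bag. Running intersection: for every vertex, the bags containing it form a connected subtree. All three properties hold, so this is a valid tree decomposition of width max|bag| − 1 = 3, and hence tw(G) ≤ 3.

Yes; width 3.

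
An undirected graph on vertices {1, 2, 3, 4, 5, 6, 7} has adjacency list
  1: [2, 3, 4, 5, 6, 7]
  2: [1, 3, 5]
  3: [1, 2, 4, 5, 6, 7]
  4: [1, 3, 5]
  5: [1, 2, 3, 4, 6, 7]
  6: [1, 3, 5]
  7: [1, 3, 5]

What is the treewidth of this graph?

3

A width-3 tree decomposition is:
Bags: B1 = {1, 3, 4, 5}  B2 = {1, 3, 5, 6}  B3 = {1, 2, 3, 5}  B4 = {1, 3, 5, 7}
Tree: B1–B2, B2–B3, B1–B4
The largest bag has 4 vertices, giving width 3; this decomposition certifies tw(G) ≤ 3. Conversely, {1, 2, 3, 5} is a clique of size 4, and the vertices of any clique must share a bag in every tree decomposition; so some bag has ≥ 4 vertices and tw(G) ≥ 3. The upper and lower bounds meet at 3, so that is the treewidth.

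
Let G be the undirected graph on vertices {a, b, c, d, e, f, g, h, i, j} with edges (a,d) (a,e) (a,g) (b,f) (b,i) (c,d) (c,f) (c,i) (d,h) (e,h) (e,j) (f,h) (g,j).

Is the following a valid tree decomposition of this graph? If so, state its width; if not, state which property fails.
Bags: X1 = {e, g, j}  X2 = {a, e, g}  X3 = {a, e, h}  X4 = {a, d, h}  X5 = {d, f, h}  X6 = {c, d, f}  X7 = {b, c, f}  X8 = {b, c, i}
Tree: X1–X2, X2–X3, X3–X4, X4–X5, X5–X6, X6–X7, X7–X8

Vertex coverage: the bags together contain {a, b, c, d, e, f, g, h, i, j}, the full vertex set. Edge coverage: each edge of G has both endpoints in at least one bag. Running intersection: for every vertex, the bags containing it form a connected subtree. All three properties hold, so this is a valid tree decomposition of width max|bag| − 1 = 2, and hence tw(G) ≤ 2.

Yes; width 2.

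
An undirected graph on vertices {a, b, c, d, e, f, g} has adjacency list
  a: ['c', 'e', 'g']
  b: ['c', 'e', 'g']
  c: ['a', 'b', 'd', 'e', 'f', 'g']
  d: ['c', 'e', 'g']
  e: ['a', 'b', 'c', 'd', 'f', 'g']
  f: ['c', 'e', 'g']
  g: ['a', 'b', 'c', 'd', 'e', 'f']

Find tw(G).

3

A width-3 tree decomposition is:
Bags: B1 = {b, c, e, g}  B2 = {a, c, e, g}  B3 = {c, d, e, g}  B4 = {c, e, f, g}
Tree: B1–B2, B2–B3, B2–B4
Each bag holds 4 vertices, so the decomposition has width 3, which upper-bounds the treewidth. Conversely, {c, d, e, g} is a clique of size 4, and the vertices of any clique must share a bag in every tree decomposition; so some bag has ≥ 4 vertices and tw(G) ≥ 3. Hence tw(G) = 3 exactly.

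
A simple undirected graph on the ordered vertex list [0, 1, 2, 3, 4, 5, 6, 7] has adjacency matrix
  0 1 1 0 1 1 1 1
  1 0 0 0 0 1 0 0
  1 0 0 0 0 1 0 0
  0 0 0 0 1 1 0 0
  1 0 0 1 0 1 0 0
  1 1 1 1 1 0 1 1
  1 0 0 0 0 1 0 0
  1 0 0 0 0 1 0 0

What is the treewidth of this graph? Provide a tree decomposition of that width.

Treewidth 2.
One such decomposition:
Bags: B1 = {0, 2, 5}  B2 = {0, 5, 6}  B3 = {0, 5, 7}  B4 = {0, 1, 5}  B5 = {0, 4, 5}  B6 = {3, 4, 5}
Tree: B1–B2, B1–B3, B2–B4, B1–B5, B5–B6

The largest bag has 3 vertices, giving width 2; this decomposition certifies tw(G) ≤ 2. For the lower bound, the 3 vertices {0, 1, 5} are pairwise adjacent, and any tree decomposition puts a clique entirely inside one bag — forcing width ≥ 2. Therefore the treewidth is 2.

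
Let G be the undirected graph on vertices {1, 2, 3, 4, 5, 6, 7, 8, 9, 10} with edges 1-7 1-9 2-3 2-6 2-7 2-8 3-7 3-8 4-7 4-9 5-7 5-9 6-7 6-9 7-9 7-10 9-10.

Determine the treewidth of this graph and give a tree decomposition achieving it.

The largest bag has 3 vertices, giving width 2; this decomposition certifies tw(G) ≤ 2. Conversely, {2, 3, 8} is a clique of size 3, and the vertices of any clique must share a bag in every tree decomposition; so some bag has ≥ 3 vertices and tw(G) ≥ 2. Hence tw(G) = 2 exactly.

Treewidth 2.
One optimal decomposition is:
Bags: B1 = {2, 6, 7}  B2 = {2, 3, 7}  B3 = {2, 3, 8}  B4 = {6, 7, 9}  B5 = {7, 9, 10}  B6 = {1, 7, 9}  B7 = {4, 7, 9}  B8 = {5, 7, 9}
Tree: B1–B2, B2–B3, B1–B4, B4–B5, B5–B6, B4–B7, B4–B8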